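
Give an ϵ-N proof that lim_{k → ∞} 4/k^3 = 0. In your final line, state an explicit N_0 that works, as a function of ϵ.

Fix ϵ > 0. For k ≥ 1, |4/k^3 − 0| = 4/k^3.
4/k^3 < ϵ ⇔ k^3 > 4/ϵ ⇔ k > (4/ϵ)^{1/3}.
Take N_0 = (4/ϵ)^{1/3}. Then k > N_0 implies 4/k^3 < ϵ.

N_0 = (4/ϵ)^{1/3}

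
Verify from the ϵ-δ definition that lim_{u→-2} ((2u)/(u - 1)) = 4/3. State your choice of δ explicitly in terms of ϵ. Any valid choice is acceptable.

δ = min(3/2, (9/4)ϵ)

Fix ϵ > 0. We want δ > 0 with 0 < |u + 2| < δ ⇒ |(2u)/(u - 1) − (4/3)| < ϵ.
Combining over a common denominator, (2u)/(u - 1) − (4/3) = [(2u)·(-3) − (-4)·(u - 1)] / [(-3)·(u - 1)] = -2(u + 2) / ((-3)(u - 1)).
So |(2u)/(u - 1) − (4/3)| = 2|u + 2| / (3·|u − 1|).
Restrict δ ≤ 3/2. Then |u + 2| < 3/2 gives |u − 1| = |(u + 2) + (-3)| ≥ 3 − 3/2 = 3/2.
Hence |(2u)/(u - 1) − (4/3)| < 2|u + 2|/(3·(3/2)) = (4/9)|u + 2|, which is < ϵ once |u + 2| < (9/4)ϵ.
Take δ = min(3/2, (9/4)ϵ). Then 0 < |u + 2| < δ forces both bounds, so |(2u)/(u - 1) − (4/3)| < ϵ.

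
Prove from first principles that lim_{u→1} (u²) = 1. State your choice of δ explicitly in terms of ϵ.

δ = min(1, ϵ/3)

Let ϵ > 0 be given. We seek δ > 0 with 0 < |u − 1| < δ ⇒ |u² − 1| < ϵ.
Factor: u² − 1 = (u − 1)(u + 1), so |u² − 1| = |u − 1|·|u + 1|.
Impose δ ≤ 1 so that |u| < 2; then |u + 1| ≤ 3.
Hence |u² − 1| ≤ 3|u − 1|, which is < ϵ once |u − 1| < ϵ/3.
Take δ = min(1, ϵ/3). If 0 < |u − 1| < δ then both bounds hold and |u² − 1| ≤ 3|u − 1| < 3·(ϵ/3) = ϵ.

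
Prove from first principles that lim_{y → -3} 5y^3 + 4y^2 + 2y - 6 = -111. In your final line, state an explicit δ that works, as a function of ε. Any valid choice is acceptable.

Let ε > 0. We want δ > 0 such that 0 < |y + 3| < δ implies |(5y^3 + 4y^2 + 2y - 6) + 111| < ε.
(5y^3 + 4y^2 + 2y - 6) + 111 = 5y^3 + 4y^2 + 2y + 105 = (y + 3)(5y^2 - 11y + 35).
So |(5y^3 + 4y^2 + 2y - 6) + 111| = |y + 3|·|5y^2 - 11y + 35|.
Assume first that |y + 3| < 1, so |y| < 4. Then |5y^2 - 11y + 35| ≤ 5·4^2 + 11·4 + 35 = 159.
Hence |(5y^3 + 4y^2 + 2y - 6) + 111| ≤ 159|y + 3| < ε provided |y + 3| < ε/159.
Choosing δ = min(1, ε/159) ensures both conditions, hence |(5y^3 + 4y^2 + 2y - 6) + 111| < ε.

δ = min(1, ε/159)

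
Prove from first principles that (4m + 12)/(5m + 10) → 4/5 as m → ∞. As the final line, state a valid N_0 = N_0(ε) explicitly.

Fix ε > 0. For m ≥ 1, |(4m + 12)/(5m + 10) − (4/5)| = |20|/(5(5m + 10)) = 20/(5(5m + 10)).
Since 5m + 10 ≥ 5m for m ≥ 1, this is ≤ 20/(5·5m) = (4/5)/m.
So |(4m + 12)/(5m + 10) − (4/5)| < ε whenever m > (4/5)/ε.
Take N_0 = (4/5)/ε. If m > N_0 then |(4m + 12)/(5m + 10) − (4/5)| ≤ (4/5)/m < ε.

N_0 = (4/5)/ε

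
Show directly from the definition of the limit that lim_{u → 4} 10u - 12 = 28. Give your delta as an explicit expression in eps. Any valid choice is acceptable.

Let eps > 0 be given. We need delta > 0 so that 0 < |u − 4| < delta implies |(10u - 12) − 28| < eps.
Since (10u - 12) − 28 = 10(u − 4), we have |(10u - 12) − 28| = 10|u − 4|.
Thus it suffices that |u − 4| < eps/10.
Choosing delta = eps/10 gives |(10u - 12) − 28| = 10|u − 4| < eps whenever |u − 4| < delta.

delta = eps/10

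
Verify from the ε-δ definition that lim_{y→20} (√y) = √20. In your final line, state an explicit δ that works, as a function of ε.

Fix ε > 0. We want δ > 0 such that 0 < |y − 20| < δ implies |√y − √20| < ε.
Multiplying by the conjugate, |√y − √20| = |y − 20|/(√y + √20).
Restrict δ ≤ 20 so that |y − 20| < 20 forces y > 0, and then √y + √20 > √20.
Hence |√y − √20| < |y − 20|/√20, which is < ε once |y − 20| < √20·ε.
Take δ = min(20, √20·ε). If 0 < |y − 20| < δ then y > 0 and |√y − √20| < |y − 20|/√20 < ε.

δ = min(20, √20·ε)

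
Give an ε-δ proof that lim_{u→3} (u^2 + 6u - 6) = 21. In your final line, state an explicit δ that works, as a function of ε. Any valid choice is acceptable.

δ = min(2, ε/14)

Suppose ε > 0. We want δ > 0 such that 0 < |u − 3| < δ implies |(u^2 + 6u - 6) − 21| < ε.
(u^2 + 6u - 6) − 21 = u^2 + 6u - 27 = (u − 3)(u + 9).
So |(u^2 + 6u - 6) − 21| = |u − 3|·|u + 9|.
Assume first that |u − 3| < 2, so |u| < 5. Then |u + 9| ≤ 5 + 9 = 14.
Hence |(u^2 + 6u - 6) − 21| ≤ 14|u − 3| < ε provided |u − 3| < ε/14.
Choosing δ = min(2, ε/14) ensures both conditions, hence |(u^2 + 6u - 6) − 21| < ε.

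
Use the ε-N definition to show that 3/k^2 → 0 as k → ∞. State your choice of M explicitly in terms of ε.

Suppose ε > 0. For k ≥ 1, |3/k^2 − 0| = 3/k^2.
3/k^2 < ε ⇔ k^2 > 3/ε ⇔ k > (3/ε)^{1/2}.
Take M = (3/ε)^{1/2}. Then k > M implies 3/k^2 < ε.

M = (3/ε)^{1/2}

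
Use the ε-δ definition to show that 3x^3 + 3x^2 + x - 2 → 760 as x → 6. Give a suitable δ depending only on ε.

Fix ε > 0. We want δ > 0 such that 0 < |x − 6| < δ implies |(3x^3 + 3x^2 + x - 2) − 760| < ε.
(3x^3 + 3x^2 + x - 2) − 760 = 3x^3 + 3x^2 + x - 762 = (x − 6)(3x^2 + 21x + 127).
So |(3x^3 + 3x^2 + x - 2) − 760| = |x − 6|·|3x^2 + 21x + 127|.
Assume first that |x − 6| < 1, so |x| < 7. Then |3x^2 + 21x + 127| ≤ 3·7^2 + 21·7 + 127 = 421.
Hence |(3x^3 + 3x^2 + x - 2) − 760| ≤ 421|x − 6| < ε provided |x − 6| < ε/421.
Choosing δ = min(1, ε/421) ensures both conditions, hence |(3x^3 + 3x^2 + x - 2) − 760| < ε.

δ = min(1, ε/421)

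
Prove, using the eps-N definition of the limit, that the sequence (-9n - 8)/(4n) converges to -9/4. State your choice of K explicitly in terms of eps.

Let eps > 0 be given. For n ≥ 1, |(-9n - 8)/(4n) + 9/4| = |-32|/(4(4n)) = 32/(4(4n)).
Since 4n ≥ 4n for n ≥ 1, this is ≤ 32/(4·4n) = 2/n.
So |(-9n - 8)/(4n) + 9/4| < eps whenever n > 2/eps.
Take K = 2/eps. If n > K then |(-9n - 8)/(4n) + 9/4| ≤ 2/n < eps.

K = 2/eps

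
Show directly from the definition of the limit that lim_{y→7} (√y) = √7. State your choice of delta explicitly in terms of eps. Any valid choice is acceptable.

Let eps > 0 be given. We want delta > 0 such that 0 < |y − 7| < delta implies |√y − √7| < eps.
Rationalise: √y − √7 = (y − 7)/(√y + √7), so |√y − √7| = |y − 7|/(√y + √7).
Restrict delta ≤ 7 so that |y − 7| < 7 forces y > 0, and then √y + √7 > √7.
Hence |√y − √7| < |y − 7|/√7, which is < eps once |y − 7| < √7·eps.
Take delta = min(7, √7·eps). If 0 < |y − 7| < delta then y > 0 and |√y − √7| < |y − 7|/√7 < eps.

delta = min(7, √7·eps)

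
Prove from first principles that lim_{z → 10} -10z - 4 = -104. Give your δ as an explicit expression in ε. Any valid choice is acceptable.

Let ε > 0. We need δ > 0 so that 0 < |z − 10| < δ implies |(-10z - 4) + 104| < ε.
Since (-10z - 4) + 104 = -10(z − 10), we have |(-10z - 4) + 104| = 10|z − 10|.
So 10|z − 10| < ε exactly when |z − 10| < ε/10.
Take δ = ε/10. If 0 < |z − 10| < δ then |(-10z - 4) + 104| = 10|z − 10| < 10·(ε/10) = ε.

δ = ε/10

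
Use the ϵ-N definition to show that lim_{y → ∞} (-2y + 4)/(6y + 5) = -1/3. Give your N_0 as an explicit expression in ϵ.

N_0 = (17/18)/ϵ

Fix ϵ > 0. We seek N_0 > 0 such that y > N_0 implies |(-2y + 4)/(6y + 5) + 1/3| < ϵ.
(-2y + 4)/(6y + 5) + 1/3 = (6(-2y + 4) − (-2)(6y + 5)) / (6(6y + 5)) = 34/(6(6y + 5)).
For y > 0 we have 6y + 5 > 6y, so |(-2y + 4)/(6y + 5) + 1/3| = 34/(6(6y + 5)) < 34/(6·6y) = (17/18)/y.
Thus |(-2y + 4)/(6y + 5) + 1/3| < ϵ whenever y > (17/18)/ϵ.
Take N_0 = (17/18)/ϵ. If y > N_0 then |(-2y + 4)/(6y + 5) + 1/3| < (17/18)/y < ϵ.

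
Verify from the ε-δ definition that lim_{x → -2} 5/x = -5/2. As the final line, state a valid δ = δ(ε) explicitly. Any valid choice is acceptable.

Let ε > 0 be given. We seek δ > 0 such that 0 < |x + 2| < δ implies |5/x + 5/2| < ε.
|5/x + 5/2| = 5·|-2 − x|/(2·|x|) = 5|x + 2|/(2|x|).
Require δ ≤ 1 so that |x| > 2 − 1 = 1, hence 2|x| > 2.
Then |5/x + 5/2| < 5|x + 2|/2, which is < ε when |x + 2| < (2/5)ε.
Take δ = min(1, (2/5)ε). Then 0 < |x + 2| < δ gives both |x + 2| < 1 and |x + 2| < (2/5)ε, so |5/x + 5/2| < ε.

δ = min(1, (2/5)ε)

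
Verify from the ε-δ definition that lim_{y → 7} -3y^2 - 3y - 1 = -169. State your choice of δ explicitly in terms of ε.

δ = min(1, ε/48)

Let ε > 0 be given. We want δ > 0 such that 0 < |y − 7| < δ implies |(-3y^2 - 3y - 1) + 169| < ε.
(-3y^2 - 3y - 1) + 169 = -3y^2 - 3y + 168 = (y − 7)(-3y - 24).
So |(-3y^2 - 3y - 1) + 169| = |y − 7|·|-3y - 24|.
Assume first that |y − 7| < 1, so |y| < 8. Then |-3y - 24| ≤ 3·8 + 24 = 48.
Hence |(-3y^2 - 3y - 1) + 169| ≤ 48|y − 7| < ε provided |y − 7| < ε/48.
Take δ = min(1, ε/48). Then 0 < |y − 7| < δ gives both |y − 7| < 1 and |y − 7| < ε/48, so |(-3y^2 - 3y - 1) + 169| < ε.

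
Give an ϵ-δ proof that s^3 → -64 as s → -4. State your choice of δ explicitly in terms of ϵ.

Fix ϵ > 0. We seek δ > 0 with 0 < |s + 4| < δ ⇒ |s^3 + 64| < ϵ.
Factor: s^3 + 64 = (s + 4)(s^2 - 4s + 16), so |s^3 + 64| = |s + 4|·|s^2 - 4s + 16|.
Restrict δ ≤ 1. Then |s + 4| < 1 gives |s| < 5, so by the triangle inequality |s^2 - 4s + 16| ≤ 5^2 + 4·5 + 16 = 61.
Hence |s^3 + 64| ≤ 61|s + 4|, which is < ϵ once |s + 4| < ϵ/61.
Take δ = min(1, ϵ/61). If 0 < |s + 4| < δ then both bounds hold and |s^3 + 64| ≤ 61|s + 4| < 61·(ϵ/61) = ϵ.

δ = min(1, ϵ/61)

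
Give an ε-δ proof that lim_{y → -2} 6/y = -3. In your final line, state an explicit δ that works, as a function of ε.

Suppose ε > 0. We seek δ > 0 such that 0 < |y + 2| < δ implies |6/y + 3| < ε.
|6/y + 3| = 6·|-2 − y|/(2·|y|) = 6|y + 2|/(2|y|).
Restrict δ ≤ 1. Then |y + 2| < 1 gives |y| > 1, so 2|y| > 2.
Then |6/y + 3| < 6|y + 2|/2, which is < ε when |y + 2| < (1/3)ε.
Take δ = min(1, (1/3)ε). Then 0 < |y + 2| < δ gives both |y + 2| < 1 and |y + 2| < (1/3)ε, so |6/y + 3| < ε.

δ = min(1, (1/3)ε)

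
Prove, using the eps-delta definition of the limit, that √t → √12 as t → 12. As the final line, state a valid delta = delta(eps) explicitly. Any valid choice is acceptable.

delta = min(12, √12·eps)

Suppose eps > 0. We want delta > 0 such that 0 < |t − 12| < delta implies |√t − √12| < eps.
Multiplying by the conjugate, |√t − √12| = |t − 12|/(√t + √12).
Restrict delta ≤ 12 so that |t − 12| < 12 forces t > 0, and then √t + √12 > √12.
Hence |√t − √12| < |t − 12|/√12, which is < eps once |t − 12| < √12·eps.
Take delta = min(12, √12·eps). If 0 < |t − 12| < delta then t > 0 and |√t − √12| < |t − 12|/√12 < eps.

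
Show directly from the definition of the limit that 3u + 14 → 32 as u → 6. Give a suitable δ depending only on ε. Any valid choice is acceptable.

Let ε > 0. We need δ > 0 so that 0 < |u − 6| < δ implies |(3u + 14) − 32| < ε.
Since (3u + 14) − 32 = 3(u − 6), we have |(3u + 14) − 32| = 3|u − 6|.
Thus it suffices that |u − 6| < ε/3.
Take δ = ε/3. If 0 < |u − 6| < δ then |(3u + 14) − 32| = 3|u − 6| < 3·(ε/3) = ε.

δ = ε/3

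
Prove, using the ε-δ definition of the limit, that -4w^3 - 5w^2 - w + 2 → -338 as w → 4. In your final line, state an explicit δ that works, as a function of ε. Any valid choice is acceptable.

Let ε > 0 be given. We want δ > 0 such that 0 < |w − 4| < δ implies |(-4w^3 - 5w^2 - w + 2) + 338| < ε.
(-4w^3 - 5w^2 - w + 2) + 338 = -4w^3 - 5w^2 - w + 340 = (w − 4)(-4w^2 - 21w - 85).
So |(-4w^3 - 5w^2 - w + 2) + 338| = |w − 4|·|-4w^2 - 21w - 85|.
Require δ ≤ 1. Then |w − 4| < 1 gives |w| < 5, and by the triangle inequality |-4w^2 - 21w - 85| ≤ 4·5^2 + 21·5 + 85 = 290.
Hence |(-4w^3 - 5w^2 - w + 2) + 338| ≤ 290|w − 4| < ε provided |w − 4| < ε/290.
Choosing δ = min(1, ε/290) ensures both conditions, hence |(-4w^3 - 5w^2 - w + 2) + 338| < ε.

δ = min(1, ε/290)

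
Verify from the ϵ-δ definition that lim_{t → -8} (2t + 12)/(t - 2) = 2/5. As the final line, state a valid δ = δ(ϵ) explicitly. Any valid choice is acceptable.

Fix ϵ > 0. We want δ > 0 with 0 < |t + 8| < δ ⇒ |(2t + 12)/(t - 2) − (2/5)| < ϵ.
Combining over a common denominator, (2t + 12)/(t - 2) − (2/5) = [(2t + 12)·(-10) − (-4)·(t - 2)] / [(-10)·(t - 2)] = -16(t + 8) / ((-10)(t - 2)).
So |(2t + 12)/(t - 2) − (2/5)| = 16|t + 8| / (10·|t − 2|).
Require δ ≤ 5, so |t − 2| ≥ |-10| − |t + 8| > 10 − 5 = 5.
Hence |(2t + 12)/(t - 2) − (2/5)| < 16|t + 8|/(10·5) = (8/25)|t + 8|, which is < ϵ once |t + 8| < (25/8)ϵ.
Take δ = min(5, (25/8)ϵ). Then 0 < |t + 8| < δ forces both bounds, so |(2t + 12)/(t - 2) − (2/5)| < ϵ.

δ = min(5, (25/8)ϵ)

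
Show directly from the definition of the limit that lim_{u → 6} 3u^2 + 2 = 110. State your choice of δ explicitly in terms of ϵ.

δ = min(1, ϵ/39)

Let ϵ > 0 be given. We want δ > 0 such that 0 < |u − 6| < δ implies |(3u^2 + 2) − 110| < ϵ.
(3u^2 + 2) − 110 = 3u^2 - 108 = (u − 6)(3u + 18).
So |(3u^2 + 2) − 110| = |u − 6|·|3u + 18|.
Require δ ≤ 1. Then |u − 6| < 1 gives |u| < 7, and by the triangle inequality |3u + 18| ≤ 3·7 + 18 = 39.
Hence |(3u^2 + 2) − 110| ≤ 39|u − 6| < ϵ provided |u − 6| < ϵ/39.
Take δ = min(1, ϵ/39). Then 0 < |u − 6| < δ gives both |u − 6| < 1 and |u − 6| < ϵ/39, so |(3u^2 + 2) − 110| < ϵ.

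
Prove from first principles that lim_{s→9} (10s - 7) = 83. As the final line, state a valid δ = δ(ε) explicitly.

δ = ε/10

Fix ε > 0. We need δ > 0 so that 0 < |s − 9| < δ implies |(10s - 7) − 83| < ε.
|(10s - 7) − 83| = |10s - 90| = 10|s − 9|.
Thus it suffices that |s − 9| < ε/10.
Choosing δ = ε/10 gives |(10s - 7) − 83| = 10|s − 9| < ε whenever |s − 9| < δ.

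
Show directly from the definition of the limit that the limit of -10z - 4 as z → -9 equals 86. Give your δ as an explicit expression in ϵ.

Fix ϵ > 0. We need δ > 0 so that 0 < |z + 9| < δ implies |(-10z - 4) − 86| < ϵ.
|(-10z - 4) − 86| = |-10z - 90| = 10|z + 9|.
Thus it suffices that |z + 9| < ϵ/10.
Choosing δ = ϵ/10 gives |(-10z - 4) − 86| = 10|z + 9| < ϵ whenever |z + 9| < δ.

δ = ϵ/10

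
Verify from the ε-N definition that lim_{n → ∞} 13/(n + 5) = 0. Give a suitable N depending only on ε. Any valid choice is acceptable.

Fix ε > 0. For n ≥ 1, |13/(n + 5) − 0| = 13/(n + 5) ≤ 13/n.
We need 13/n < ε, i.e. n > 13/ε.
Take N = 13/ε. If n > N then |13/(n + 5)| ≤ 13/n < ε.

N = 13/ε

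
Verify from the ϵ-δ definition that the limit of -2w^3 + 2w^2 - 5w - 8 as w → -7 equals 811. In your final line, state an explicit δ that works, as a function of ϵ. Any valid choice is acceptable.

δ = min(2, ϵ/423)

Let ϵ > 0 be given. We want δ > 0 such that 0 < |w + 7| < δ implies |(-2w^3 + 2w^2 - 5w - 8) − 811| < ϵ.
(-2w^3 + 2w^2 - 5w - 8) − 811 = -2w^3 + 2w^2 - 5w - 819 = (w + 7)(-2w^2 + 16w - 117).
So |(-2w^3 + 2w^2 - 5w - 8) − 811| = |w + 7|·|-2w^2 + 16w - 117|.
Require δ ≤ 2. Then |w + 7| < 2 gives |w| < 9, and by the triangle inequality |-2w^2 + 16w - 117| ≤ 2·9^2 + 16·9 + 117 = 423.
Hence |(-2w^3 + 2w^2 - 5w - 8) − 811| ≤ 423|w + 7| < ϵ provided |w + 7| < ϵ/423.
Take δ = min(2, ϵ/423). Then 0 < |w + 7| < δ gives both |w + 7| < 2 and |w + 7| < ϵ/423, so |(-2w^3 + 2w^2 - 5w - 8) − 811| < ϵ.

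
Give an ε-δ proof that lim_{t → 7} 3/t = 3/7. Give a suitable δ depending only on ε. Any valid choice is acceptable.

δ = min(7/2, (49/6)ε)

Let ε > 0 be given. We seek δ > 0 such that 0 < |t − 7| < δ implies |3/t − (3/7)| < ε.
|3/t − (3/7)| = 3·|7 − t|/(7·|t|) = 3|t − 7|/(7|t|).
Require δ ≤ 7/2 so that |t| > 7 − 7/2 = 7/2, hence 7|t| > 49/2.
Then |3/t − (3/7)| < 3|t − 7|/(49/2), which is < ε when |t − 7| < (49/6)ε.
Take δ = min(7/2, (49/6)ε). Then 0 < |t − 7| < δ gives both |t − 7| < 7/2 and |t − 7| < (49/6)ε, so |3/t − (3/7)| < ε.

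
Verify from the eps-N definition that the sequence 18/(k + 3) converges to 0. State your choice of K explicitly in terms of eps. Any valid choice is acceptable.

K = 18/eps

Let eps > 0 be given. For k ≥ 1, |18/(k + 3) − 0| = 18/(k + 3) ≤ 18/k.
We need 18/k < eps, i.e. k > 18/eps.
Take K = 18/eps. If k > K then |18/(k + 3)| ≤ 18/k < eps.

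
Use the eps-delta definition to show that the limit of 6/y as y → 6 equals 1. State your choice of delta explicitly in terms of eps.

delta = min(3, 3eps)

Let eps > 0 be given. We seek delta > 0 such that 0 < |y − 6| < delta implies |6/y − 1| < eps.
|6/y − 1| = 6·|6 − y|/(6·|y|) = 6|y − 6|/(6|y|).
Restrict delta ≤ 3. Then |y − 6| < 3 gives |y| > 3, so 6|y| > 18.
Then |6/y − 1| < 6|y − 6|/18, which is < eps when |y − 6| < 3eps.
Take delta = min(3, 3eps). Then 0 < |y − 6| < delta gives both |y − 6| < 3 and |y − 6| < 3eps, so |6/y − 1| < eps.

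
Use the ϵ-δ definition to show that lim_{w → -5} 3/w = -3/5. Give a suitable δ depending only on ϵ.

δ = min(5/2, (25/6)ϵ)

Let ϵ > 0 be given. We seek δ > 0 such that 0 < |w + 5| < δ implies |3/w + 3/5| < ϵ.
|3/w + 3/5| = 3·|-5 − w|/(5·|w|) = 3|w + 5|/(5|w|).
Restrict δ ≤ 5/2. Then |w + 5| < 5/2 gives |w| > 5/2, so 5|w| > 25/2.
Then |3/w + 3/5| < 3|w + 5|/(25/2), which is < ϵ when |w + 5| < (25/6)ϵ.
Take δ = min(5/2, (25/6)ϵ). Then 0 < |w + 5| < δ gives both |w + 5| < 5/2 and |w + 5| < (25/6)ϵ, so |3/w + 3/5| < ϵ.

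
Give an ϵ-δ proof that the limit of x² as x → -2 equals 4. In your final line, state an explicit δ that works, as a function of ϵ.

δ = min(1, ϵ/5)

Fix ϵ > 0. We seek δ > 0 with 0 < |x + 2| < δ ⇒ |x² − 4| < ϵ.
Factor: x² − 4 = (x + 2)(x - 2), so |x² − 4| = |x + 2|·|x - 2|.
Impose δ ≤ 1 so that |x| < 3; then |x - 2| ≤ 5.
Hence |x² − 4| ≤ 5|x + 2|, which is < ϵ once |x + 2| < ϵ/5.
Take δ = min(1, ϵ/5). If 0 < |x + 2| < δ then both bounds hold and |x² − 4| ≤ 5|x + 2| < 5·(ϵ/5) = ϵ.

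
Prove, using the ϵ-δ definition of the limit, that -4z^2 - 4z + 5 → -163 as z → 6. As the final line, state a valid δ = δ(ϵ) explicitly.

δ = min(1, ϵ/56)

Let ϵ > 0. We want δ > 0 such that 0 < |z − 6| < δ implies |(-4z^2 - 4z + 5) + 163| < ϵ.
(-4z^2 - 4z + 5) + 163 = -4z^2 - 4z + 168 = (z − 6)(-4z - 28).
So |(-4z^2 - 4z + 5) + 163| = |z − 6|·|-4z - 28|.
Assume first that |z − 6| < 1, so |z| < 7. Then |-4z - 28| ≤ 4·7 + 28 = 56.
Hence |(-4z^2 - 4z + 5) + 163| ≤ 56|z − 6| < ϵ provided |z − 6| < ϵ/56.
Choosing δ = min(1, ϵ/56) ensures both conditions, hence |(-4z^2 - 4z + 5) + 163| < ϵ.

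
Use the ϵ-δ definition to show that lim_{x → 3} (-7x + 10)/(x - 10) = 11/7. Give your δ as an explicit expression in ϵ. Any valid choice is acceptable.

Let ϵ > 0. We want δ > 0 with 0 < |x − 3| < δ ⇒ |(-7x + 10)/(x - 10) − (11/7)| < ϵ.
Combining over a common denominator, (-7x + 10)/(x - 10) − (11/7) = [(-7x + 10)·(-7) − (-11)·(x - 10)] / [(-7)·(x - 10)] = 60(x − 3) / ((-7)(x - 10)).
So |(-7x + 10)/(x - 10) − (11/7)| = 60|x − 3| / (7·|x − 10|).
Require δ ≤ 7/2, so |x − 10| ≥ |-7| − |x − 3| > 7 − 7/2 = 7/2.
Hence |(-7x + 10)/(x - 10) − (11/7)| < 60|x − 3|/(7·(7/2)) = (120/49)|x − 3|, which is < ϵ once |x − 3| < (49/120)ϵ.
Take δ = min(7/2, (49/120)ϵ). Then 0 < |x − 3| < δ forces both bounds, so |(-7x + 10)/(x - 10) − (11/7)| < ϵ.

δ = min(7/2, (49/120)ϵ)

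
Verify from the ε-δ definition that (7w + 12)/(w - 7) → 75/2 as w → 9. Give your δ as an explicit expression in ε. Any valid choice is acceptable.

δ = min(1, (2/61)ε)

Let ε > 0 be given. We want δ > 0 with 0 < |w − 9| < δ ⇒ |(7w + 12)/(w - 7) − (75/2)| < ε.
Combining over a common denominator, (7w + 12)/(w - 7) − (75/2) = [(7w + 12)·2 − 75·(w - 7)] / [2·(w - 7)] = -61(w − 9) / (2(w - 7)).
So |(7w + 12)/(w - 7) − (75/2)| = 61|w − 9| / (2·|w − 7|).
Restrict δ ≤ 1. Then |w − 9| < 1 gives |w − 7| = |(w − 9) + 2| ≥ 2 − 1 = 1.
Hence |(7w + 12)/(w - 7) − (75/2)| < 61|w − 9|/(2·1) = (61/2)|w − 9|, which is < ε once |w − 9| < (2/61)ε.
Take δ = min(1, (2/61)ε). Then 0 < |w − 9| < δ forces both bounds, so |(7w + 12)/(w - 7) − (75/2)| < ε.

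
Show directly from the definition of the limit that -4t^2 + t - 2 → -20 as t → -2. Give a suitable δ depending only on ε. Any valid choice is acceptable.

Suppose ε > 0. We want δ > 0 such that 0 < |t + 2| < δ implies |(-4t^2 + t - 2) + 20| < ε.
(-4t^2 + t - 2) + 20 = -4t^2 + t + 18 = (t + 2)(-4t + 9).
So |(-4t^2 + t - 2) + 20| = |t + 2|·|-4t + 9|.
Assume first that |t + 2| < 1, so |t| < 3. Then |-4t + 9| ≤ 4·3 + 9 = 21.
Hence |(-4t^2 + t - 2) + 20| ≤ 21|t + 2| < ε provided |t + 2| < ε/21.
Choosing δ = min(1, ε/21) ensures both conditions, hence |(-4t^2 + t - 2) + 20| < ε.

δ = min(1, ε/21)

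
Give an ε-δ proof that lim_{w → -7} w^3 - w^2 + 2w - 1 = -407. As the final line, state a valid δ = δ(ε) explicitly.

δ = min(1, ε/186)

Suppose ε > 0. We want δ > 0 such that 0 < |w + 7| < δ implies |(w^3 - w^2 + 2w - 1) + 407| < ε.
(w^3 - w^2 + 2w - 1) + 407 = w^3 - w^2 + 2w + 406 = (w + 7)(w^2 - 8w + 58).
So |(w^3 - w^2 + 2w - 1) + 407| = |w + 7|·|w^2 - 8w + 58|.
Assume first that |w + 7| < 1, so |w| < 8. Then |w^2 - 8w + 58| ≤ 8^2 + 8·8 + 58 = 186.
Hence |(w^3 - w^2 + 2w - 1) + 407| ≤ 186|w + 7| < ε provided |w + 7| < ε/186.
Take δ = min(1, ε/186). Then 0 < |w + 7| < δ gives both |w + 7| < 1 and |w + 7| < ε/186, so |(w^3 - w^2 + 2w - 1) + 407| < ε.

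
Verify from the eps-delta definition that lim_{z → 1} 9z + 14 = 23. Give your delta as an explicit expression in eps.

delta = eps/9

Suppose eps > 0. We need delta > 0 so that 0 < |z − 1| < delta implies |(9z + 14) − 23| < eps.
|(9z + 14) − 23| = |9z - 9| = 9|z − 1|.
So 9|z − 1| < eps exactly when |z − 1| < eps/9.
Choosing delta = eps/9 gives |(9z + 14) − 23| = 9|z − 1| < eps whenever |z − 1| < delta.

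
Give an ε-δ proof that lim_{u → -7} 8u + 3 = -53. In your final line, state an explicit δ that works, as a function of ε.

Let ε > 0 be given. We need δ > 0 so that 0 < |u + 7| < δ implies |(8u + 3) + 53| < ε.
Since (8u + 3) + 53 = 8(u + 7), we have |(8u + 3) + 53| = 8|u + 7|.
So 8|u + 7| < ε exactly when |u + 7| < ε/8.
Choosing δ = ε/8 gives |(8u + 3) + 53| = 8|u + 7| < ε whenever |u + 7| < δ.

δ = ε/8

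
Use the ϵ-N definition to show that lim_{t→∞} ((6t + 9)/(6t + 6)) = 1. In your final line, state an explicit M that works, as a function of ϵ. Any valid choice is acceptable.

Let ϵ > 0. We seek M > 0 such that t > M implies |(6t + 9)/(6t + 6) − 1| < ϵ.
(6t + 9)/(6t + 6) − 1 = (6(6t + 9) − 6(6t + 6)) / (6(6t + 6)) = 18/(6(6t + 6)).
For t > 0 we have 6t + 6 > 6t, so |(6t + 9)/(6t + 6) − 1| = 18/(6(6t + 6)) < 18/(6·6t) = (1/2)/t.
Thus |(6t + 9)/(6t + 6) − 1| < ϵ whenever t > (1/2)/ϵ.
Take M = (1/2)/ϵ. If t > M then |(6t + 9)/(6t + 6) − 1| < (1/2)/t < ϵ.

M = (1/2)/ϵ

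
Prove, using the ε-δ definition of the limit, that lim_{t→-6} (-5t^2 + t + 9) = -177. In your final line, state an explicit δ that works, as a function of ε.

Suppose ε > 0. We want δ > 0 such that 0 < |t + 6| < δ implies |(-5t^2 + t + 9) + 177| < ε.
(-5t^2 + t + 9) + 177 = -5t^2 + t + 186 = (t + 6)(-5t + 31).
So |(-5t^2 + t + 9) + 177| = |t + 6|·|-5t + 31|.
Require δ ≤ 1. Then |t + 6| < 1 gives |t| < 7, and by the triangle inequality |-5t + 31| ≤ 5·7 + 31 = 66.
Hence |(-5t^2 + t + 9) + 177| ≤ 66|t + 6| < ε provided |t + 6| < ε/66.
Take δ = min(1, ε/66). Then 0 < |t + 6| < δ gives both |t + 6| < 1 and |t + 6| < ε/66, so |(-5t^2 + t + 9) + 177| < ε.

δ = min(1, ε/66)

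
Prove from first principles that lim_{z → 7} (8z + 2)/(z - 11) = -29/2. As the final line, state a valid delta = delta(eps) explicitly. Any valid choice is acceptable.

delta = min(2, (4/45)eps)

Fix eps > 0. We want delta > 0 with 0 < |z − 7| < delta ⇒ |(8z + 2)/(z - 11) + 29/2| < eps.
Combining over a common denominator, (8z + 2)/(z - 11) + 29/2 = [(8z + 2)·(-4) − 58·(z - 11)] / [(-4)·(z - 11)] = -90(z − 7) / ((-4)(z - 11)).
So |(8z + 2)/(z - 11) + 29/2| = 90|z − 7| / (4·|z − 11|).
Require delta ≤ 2, so |z − 11| ≥ |-4| − |z − 7| > 4 − 2 = 2.
Hence |(8z + 2)/(z - 11) + 29/2| < 90|z − 7|/(4·2) = (45/4)|z − 7|, which is < eps once |z − 7| < (4/45)eps.
Take delta = min(2, (4/45)eps). Then 0 < |z − 7| < delta forces both bounds, so |(8z + 2)/(z - 11) + 29/2| < eps.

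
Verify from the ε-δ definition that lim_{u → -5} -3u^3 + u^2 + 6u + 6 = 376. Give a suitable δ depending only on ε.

δ = min(2, ε/333)

Suppose ε > 0. We want δ > 0 such that 0 < |u + 5| < δ implies |(-3u^3 + u^2 + 6u + 6) − 376| < ε.
(-3u^3 + u^2 + 6u + 6) − 376 = -3u^3 + u^2 + 6u - 370 = (u + 5)(-3u^2 + 16u - 74).
So |(-3u^3 + u^2 + 6u + 6) − 376| = |u + 5|·|-3u^2 + 16u - 74|.
Assume first that |u + 5| < 2, so |u| < 7. Then |-3u^2 + 16u - 74| ≤ 3·7^2 + 16·7 + 74 = 333.
Hence |(-3u^3 + u^2 + 6u + 6) − 376| ≤ 333|u + 5| < ε provided |u + 5| < ε/333.
Take δ = min(2, ε/333). Then 0 < |u + 5| < δ gives both |u + 5| < 2 and |u + 5| < ε/333, so |(-3u^3 + u^2 + 6u + 6) − 376| < ε.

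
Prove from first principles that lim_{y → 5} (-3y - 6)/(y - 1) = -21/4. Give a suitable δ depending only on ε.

Suppose ε > 0. We want δ > 0 with 0 < |y − 5| < δ ⇒ |(-3y - 6)/(y - 1) + 21/4| < ε.
Combining over a common denominator, (-3y - 6)/(y - 1) + 21/4 = [(-3y - 6)·4 − (-21)·(y - 1)] / [4·(y - 1)] = 9(y − 5) / (4(y - 1)).
So |(-3y - 6)/(y - 1) + 21/4| = 9|y − 5| / (4·|y − 1|).
Restrict δ ≤ 2. Then |y − 5| < 2 gives |y − 1| = |(y − 5) + 4| ≥ 4 − 2 = 2.
Hence |(-3y - 6)/(y - 1) + 21/4| < 9|y − 5|/(4·2) = (9/8)|y − 5|, which is < ε once |y − 5| < (8/9)ε.
Take δ = min(2, (8/9)ε). Then 0 < |y − 5| < δ forces both bounds, so |(-3y - 6)/(y - 1) + 21/4| < ε.

δ = min(2, (8/9)ε)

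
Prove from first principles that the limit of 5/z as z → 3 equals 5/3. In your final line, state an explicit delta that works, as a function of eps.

Let eps > 0 be given. We seek delta > 0 such that 0 < |z − 3| < delta implies |5/z − (5/3)| < eps.
|5/z − (5/3)| = 5·|3 − z|/(3·|z|) = 5|z − 3|/(3|z|).
Require delta ≤ 3/2 so that |z| > 3 − 3/2 = 3/2, hence 3|z| > 9/2.
Then |5/z − (5/3)| < 5|z − 3|/(9/2), which is < eps when |z − 3| < (9/10)eps.
Take delta = min(3/2, (9/10)eps). Then 0 < |z − 3| < delta gives both |z − 3| < 3/2 and |z − 3| < (9/10)eps, so |5/z − (5/3)| < eps.

delta = min(3/2, (9/10)eps)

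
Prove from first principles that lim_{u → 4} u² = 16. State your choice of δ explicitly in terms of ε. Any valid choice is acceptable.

Let ε > 0. We seek δ > 0 with 0 < |u − 4| < δ ⇒ |u² − 16| < ε.
Factor: u² − 16 = (u − 4)(u + 4), so |u² − 16| = |u − 4|·|u + 4|.
Impose δ ≤ 2 so that |u| < 6; then |u + 4| ≤ 10.
Hence |u² − 16| ≤ 10|u − 4|, which is < ε once |u − 4| < ε/10.
Take δ = min(2, ε/10). If 0 < |u − 4| < δ then both bounds hold and |u² − 16| ≤ 10|u − 4| < 10·(ε/10) = ε.

δ = min(2, ε/10)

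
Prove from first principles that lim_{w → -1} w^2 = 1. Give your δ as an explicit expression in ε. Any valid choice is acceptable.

δ = min(1, ε/3)

Fix ε > 0. We seek δ > 0 with 0 < |w + 1| < δ ⇒ |w^2 − 1| < ε.
Factor: w^2 − 1 = (w + 1)(w - 1), so |w^2 − 1| = |w + 1|·|w - 1|.
Restrict δ ≤ 1. Then |w + 1| < 1 gives |w| < 2, so by the triangle inequality |w - 1| ≤ 2 + 1 = 3.
Hence |w^2 − 1| ≤ 3|w + 1|, which is < ε once |w + 1| < ε/3.
Take δ = min(1, ε/3). If 0 < |w + 1| < δ then both bounds hold and |w^2 − 1| ≤ 3|w + 1| < 3·(ε/3) = ε.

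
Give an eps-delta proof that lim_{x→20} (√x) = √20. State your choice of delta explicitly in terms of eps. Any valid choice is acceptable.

delta = min(20, √20·eps)

Fix eps > 0. We want delta > 0 such that 0 < |x − 20| < delta implies |√x − √20| < eps.
Multiplying by the conjugate, |√x − √20| = |x − 20|/(√x + √20).
Restrict delta ≤ 20 so that |x − 20| < 20 forces x > 0, and then √x + √20 > √20.
Hence |√x − √20| < |x − 20|/√20, which is < eps once |x − 20| < √20·eps.
Take delta = min(20, √20·eps). If 0 < |x − 20| < delta then x > 0 and |√x − √20| < |x − 20|/√20 < eps.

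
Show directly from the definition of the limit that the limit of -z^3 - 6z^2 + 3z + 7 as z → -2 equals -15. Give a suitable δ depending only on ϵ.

Let ϵ > 0. We want δ > 0 such that 0 < |z + 2| < δ implies |(-z^3 - 6z^2 + 3z + 7) + 15| < ϵ.
(-z^3 - 6z^2 + 3z + 7) + 15 = -z^3 - 6z^2 + 3z + 22 = (z + 2)(-z^2 - 4z + 11).
So |(-z^3 - 6z^2 + 3z + 7) + 15| = |z + 2|·|-z^2 - 4z + 11|.
Require δ ≤ 1. Then |z + 2| < 1 gives |z| < 3, and by the triangle inequality |-z^2 - 4z + 11| ≤ 3^2 + 4·3 + 11 = 32.
Hence |(-z^3 - 6z^2 + 3z + 7) + 15| ≤ 32|z + 2| < ϵ provided |z + 2| < ϵ/32.
Choosing δ = min(1, ϵ/32) ensures both conditions, hence |(-z^3 - 6z^2 + 3z + 7) + 15| < ϵ.

δ = min(1, ϵ/32)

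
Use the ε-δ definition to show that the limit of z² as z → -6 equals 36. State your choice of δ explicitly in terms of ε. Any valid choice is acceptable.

Fix ε > 0. We seek δ > 0 with 0 < |z + 6| < δ ⇒ |z² − 36| < ε.
Factor: z² − 36 = (z + 6)(z - 6), so |z² − 36| = |z + 6|·|z - 6|.
Impose δ ≤ 1 so that |z| < 7; then |z - 6| ≤ 13.
Hence |z² − 36| ≤ 13|z + 6|, which is < ε once |z + 6| < ε/13.
Take δ = min(1, ε/13). If 0 < |z + 6| < δ then both bounds hold and |z² − 36| ≤ 13|z + 6| < 13·(ε/13) = ε.

δ = min(1, ε/13)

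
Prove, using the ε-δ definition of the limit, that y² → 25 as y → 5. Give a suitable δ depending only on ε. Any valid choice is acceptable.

Let ε > 0. We seek δ > 0 with 0 < |y − 5| < δ ⇒ |y² − 25| < ε.
Factor: y² − 25 = (y − 5)(y + 5), so |y² − 25| = |y − 5|·|y + 5|.
Restrict δ ≤ 2. Then |y − 5| < 2 gives |y| < 7, so by the triangle inequality |y + 5| ≤ 7 + 5 = 12.
Hence |y² − 25| ≤ 12|y − 5|, which is < ε once |y − 5| < ε/12.
Take δ = min(2, ε/12). If 0 < |y − 5| < δ then both bounds hold and |y² − 25| ≤ 12|y − 5| < 12·(ε/12) = ε.

δ = min(2, ε/12)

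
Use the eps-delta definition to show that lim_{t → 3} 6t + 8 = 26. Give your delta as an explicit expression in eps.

delta = eps/6

Let eps > 0. We need delta > 0 so that 0 < |t − 3| < delta implies |(6t + 8) − 26| < eps.
|(6t + 8) − 26| = |6t - 18| = 6|t − 3|.
Thus it suffices that |t − 3| < eps/6.
Choosing delta = eps/6 gives |(6t + 8) − 26| = 6|t − 3| < eps whenever |t − 3| < delta.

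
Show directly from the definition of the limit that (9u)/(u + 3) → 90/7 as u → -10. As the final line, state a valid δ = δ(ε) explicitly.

Fix ε > 0. We want δ > 0 with 0 < |u + 10| < δ ⇒ |(9u)/(u + 3) − (90/7)| < ε.
Combining over a common denominator, (9u)/(u + 3) − (90/7) = [(9u)·(-7) − (-90)·(u + 3)] / [(-7)·(u + 3)] = 27(u + 10) / ((-7)(u + 3)).
So |(9u)/(u + 3) − (90/7)| = 27|u + 10| / (7·|u + 3|).
Require δ ≤ 7/2, so |u + 3| ≥ |-7| − |u + 10| > 7 − 7/2 = 7/2.
Hence |(9u)/(u + 3) − (90/7)| < 27|u + 10|/(7·(7/2)) = (54/49)|u + 10|, which is < ε once |u + 10| < (49/54)ε.
Take δ = min(7/2, (49/54)ε). Then 0 < |u + 10| < δ forces both bounds, so |(9u)/(u + 3) − (90/7)| < ε.

δ = min(7/2, (49/54)ε)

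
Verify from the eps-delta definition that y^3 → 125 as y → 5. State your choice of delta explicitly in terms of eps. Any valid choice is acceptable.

Let eps > 0 be given. We seek delta > 0 with 0 < |y − 5| < delta ⇒ |y^3 − 125| < eps.
Factor: y^3 − 125 = (y − 5)(y^2 + 5y + 25), so |y^3 − 125| = |y − 5|·|y^2 + 5y + 25|.
Impose delta ≤ 1 so that |y| < 6; then |y^2 + 5y + 25| ≤ 91.
Hence |y^3 − 125| ≤ 91|y − 5|, which is < eps once |y − 5| < eps/91.
Take delta = min(1, eps/91). If 0 < |y − 5| < delta then both bounds hold and |y^3 − 125| ≤ 91|y − 5| < 91·(eps/91) = eps.

delta = min(1, eps/91)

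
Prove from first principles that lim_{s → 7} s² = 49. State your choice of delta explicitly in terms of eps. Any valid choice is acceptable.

delta = min(1, eps/15)

Let eps > 0 be given. We seek delta > 0 with 0 < |s − 7| < delta ⇒ |s² − 49| < eps.
Factor: s² − 49 = (s − 7)(s + 7), so |s² − 49| = |s − 7|·|s + 7|.
Impose delta ≤ 1 so that |s| < 8; then |s + 7| ≤ 15.
Hence |s² − 49| ≤ 15|s − 7|, which is < eps once |s − 7| < eps/15.
Take delta = min(1, eps/15). If 0 < |s − 7| < delta then both bounds hold and |s² − 49| ≤ 15|s − 7| < 15·(eps/15) = eps.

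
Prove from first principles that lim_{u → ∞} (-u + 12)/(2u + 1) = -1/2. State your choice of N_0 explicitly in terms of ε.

N_0 = (25/4)/ε

Let ε > 0 be given. We seek N_0 > 0 such that u > N_0 implies |(-u + 12)/(2u + 1) + 1/2| < ε.
(-u + 12)/(2u + 1) + 1/2 = (2(-u + 12) − (-1)(2u + 1)) / (2(2u + 1)) = 25/(2(2u + 1)).
For u > 0 we have 2u + 1 > 2u, so |(-u + 12)/(2u + 1) + 1/2| = 25/(2(2u + 1)) < 25/(2·2u) = (25/4)/u.
Thus |(-u + 12)/(2u + 1) + 1/2| < ε whenever u > (25/4)/ε.
Take N_0 = (25/4)/ε. If u > N_0 then |(-u + 12)/(2u + 1) + 1/2| < (25/4)/u < ε.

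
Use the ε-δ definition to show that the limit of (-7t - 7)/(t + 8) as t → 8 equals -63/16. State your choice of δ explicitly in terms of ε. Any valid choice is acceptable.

δ = min(8, (128/49)ε)

Let ε > 0. We want δ > 0 with 0 < |t − 8| < δ ⇒ |(-7t - 7)/(t + 8) + 63/16| < ε.
Combining over a common denominator, (-7t - 7)/(t + 8) + 63/16 = [(-7t - 7)·16 − (-63)·(t + 8)] / [16·(t + 8)] = -49(t − 8) / (16(t + 8)).
So |(-7t - 7)/(t + 8) + 63/16| = 49|t − 8| / (16·|t + 8|).
Restrict δ ≤ 8. Then |t − 8| < 8 gives |t + 8| = |(t − 8) + 16| ≥ 16 − 8 = 8.
Hence |(-7t - 7)/(t + 8) + 63/16| < 49|t − 8|/(16·8) = (49/128)|t − 8|, which is < ε once |t − 8| < (128/49)ε.
Take δ = min(8, (128/49)ε). Then 0 < |t − 8| < δ forces both bounds, so |(-7t - 7)/(t + 8) + 63/16| < ε.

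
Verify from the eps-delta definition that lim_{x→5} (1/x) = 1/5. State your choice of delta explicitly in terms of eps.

delta = min(5/2, (25/2)eps)

Let eps > 0. We seek delta > 0 such that 0 < |x − 5| < delta implies |1/x − (1/5)| < eps.
|1/x − (1/5)| = |5 − x|/(5·|x|) = |x − 5|/(5|x|).
Require delta ≤ 5/2 so that |x| > 5 − 5/2 = 5/2, hence 5|x| > 25/2.
Then |1/x − (1/5)| < |x − 5|/(25/2), which is < eps when |x − 5| < (25/2)eps.
Take delta = min(5/2, (25/2)eps). Then 0 < |x − 5| < delta gives both |x − 5| < 5/2 and |x − 5| < (25/2)eps, so |1/x − (1/5)| < eps.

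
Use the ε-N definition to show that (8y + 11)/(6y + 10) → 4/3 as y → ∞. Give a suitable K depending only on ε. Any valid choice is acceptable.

Let ε > 0 be given. We seek K > 0 such that y > K implies |(8y + 11)/(6y + 10) − (4/3)| < ε.
(8y + 11)/(6y + 10) − (4/3) = (6(8y + 11) − 8(6y + 10)) / (6(6y + 10)) = -14/(6(6y + 10)).
For y > 0 we have 6y + 10 > 6y, so |(8y + 11)/(6y + 10) − (4/3)| = 14/(6(6y + 10)) < 14/(6·6y) = (7/18)/y.
Thus |(8y + 11)/(6y + 10) − (4/3)| < ε whenever y > (7/18)/ε.
Take K = (7/18)/ε. If y > K then |(8y + 11)/(6y + 10) − (4/3)| < (7/18)/y < ε.

K = (7/18)/ε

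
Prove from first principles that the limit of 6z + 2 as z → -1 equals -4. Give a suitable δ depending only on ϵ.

δ = ϵ/6

Fix ϵ > 0. We need δ > 0 so that 0 < |z + 1| < δ implies |(6z + 2) + 4| < ϵ.
|(6z + 2) + 4| = |6z + 6| = 6|z + 1|.
Thus it suffices that |z + 1| < ϵ/6.
Take δ = ϵ/6. If 0 < |z + 1| < δ then |(6z + 2) + 4| = 6|z + 1| < 6·(ϵ/6) = ϵ.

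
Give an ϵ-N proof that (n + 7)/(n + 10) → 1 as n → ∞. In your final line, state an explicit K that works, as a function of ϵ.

K = 3/ϵ

Suppose ϵ > 0. For n ≥ 1, |(n + 7)/(n + 10) − 1| = |-3|/((n + 10)) = 3/((n + 10)).
Since n + 10 ≥ n for n ≥ 1, this is ≤ 3/(n) = 3/n.
So |(n + 7)/(n + 10) − 1| < ϵ whenever n > 3/ϵ.
Take K = 3/ϵ. If n > K then |(n + 7)/(n + 10) − 1| ≤ 3/n < ϵ.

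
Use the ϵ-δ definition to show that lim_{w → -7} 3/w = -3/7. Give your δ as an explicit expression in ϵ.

δ = min(7/2, (49/6)ϵ)

Let ϵ > 0 be given. We seek δ > 0 such that 0 < |w + 7| < δ implies |3/w + 3/7| < ϵ.
|3/w + 3/7| = 3·|-7 − w|/(7·|w|) = 3|w + 7|/(7|w|).
Restrict δ ≤ 7/2. Then |w + 7| < 7/2 gives |w| > 7/2, so 7|w| > 49/2.
Then |3/w + 3/7| < 3|w + 7|/(49/2), which is < ϵ when |w + 7| < (49/6)ϵ.
Take δ = min(7/2, (49/6)ϵ). Then 0 < |w + 7| < δ gives both |w + 7| < 7/2 and |w + 7| < (49/6)ϵ, so |3/w + 3/7| < ϵ.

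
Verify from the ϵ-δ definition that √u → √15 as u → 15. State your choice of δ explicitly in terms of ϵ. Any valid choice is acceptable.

δ = min(15, √15·ϵ)

Fix ϵ > 0. We want δ > 0 such that 0 < |u − 15| < δ implies |√u − √15| < ϵ.
Multiplying by the conjugate, |√u − √15| = |u − 15|/(√u + √15).
Restrict δ ≤ 15 so that |u − 15| < 15 forces u > 0, and then √u + √15 > √15.
Hence |√u − √15| < |u − 15|/√15, which is < ϵ once |u − 15| < √15·ϵ.
Take δ = min(15, √15·ϵ). If 0 < |u − 15| < δ then u > 0 and |√u − √15| < |u − 15|/√15 < ϵ.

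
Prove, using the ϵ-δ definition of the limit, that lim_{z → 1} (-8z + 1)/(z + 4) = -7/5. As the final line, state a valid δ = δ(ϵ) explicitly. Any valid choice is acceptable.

Suppose ϵ > 0. We want δ > 0 with 0 < |z − 1| < δ ⇒ |(-8z + 1)/(z + 4) + 7/5| < ϵ.
Combining over a common denominator, (-8z + 1)/(z + 4) + 7/5 = [(-8z + 1)·5 − (-7)·(z + 4)] / [5·(z + 4)] = -33(z − 1) / (5(z + 4)).
So |(-8z + 1)/(z + 4) + 7/5| = 33|z − 1| / (5·|z + 4|).
Restrict δ ≤ 5/2. Then |z − 1| < 5/2 gives |z + 4| = |(z − 1) + 5| ≥ 5 − 5/2 = 5/2.
Hence |(-8z + 1)/(z + 4) + 7/5| < 33|z − 1|/(5·(5/2)) = (66/25)|z − 1|, which is < ϵ once |z − 1| < (25/66)ϵ.
Take δ = min(5/2, (25/66)ϵ). Then 0 < |z − 1| < δ forces both bounds, so |(-8z + 1)/(z + 4) + 7/5| < ϵ.

δ = min(5/2, (25/66)ϵ)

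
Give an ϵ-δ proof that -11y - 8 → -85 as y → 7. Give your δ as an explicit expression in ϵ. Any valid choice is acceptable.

δ = ϵ/11

Suppose ϵ > 0. We need δ > 0 so that 0 < |y − 7| < δ implies |(-11y - 8) + 85| < ϵ.
|(-11y - 8) + 85| = |-11y + 77| = 11|y − 7|.
Thus it suffices that |y − 7| < ϵ/11.
Choosing δ = ϵ/11 gives |(-11y - 8) + 85| = 11|y − 7| < ϵ whenever |y − 7| < δ.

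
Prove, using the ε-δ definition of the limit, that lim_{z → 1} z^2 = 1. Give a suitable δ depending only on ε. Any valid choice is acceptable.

Fix ε > 0. We seek δ > 0 with 0 < |z − 1| < δ ⇒ |z^2 − 1| < ε.
Factor: z^2 − 1 = (z − 1)(z + 1), so |z^2 − 1| = |z − 1|·|z + 1|.
Impose δ ≤ 1 so that |z| < 2; then |z + 1| ≤ 3.
Hence |z^2 − 1| ≤ 3|z − 1|, which is < ε once |z − 1| < ε/3.
Take δ = min(1, ε/3). If 0 < |z − 1| < δ then both bounds hold and |z^2 − 1| ≤ 3|z − 1| < 3·(ε/3) = ε.

δ = min(1, ε/3)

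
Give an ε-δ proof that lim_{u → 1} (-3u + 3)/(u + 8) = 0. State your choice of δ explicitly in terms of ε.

Let ε > 0. We want δ > 0 with 0 < |u − 1| < δ ⇒ |(-3u + 3)/(u + 8) − 0| < ε.
Combining over a common denominator, (-3u + 3)/(u + 8) − 0 = [(-3u + 3)·9 − 0·(u + 8)] / [9·(u + 8)] = -27(u − 1) / (9(u + 8)).
So |(-3u + 3)/(u + 8) − 0| = 27|u − 1| / (9·|u + 8|).
Require δ ≤ 9/2, so |u + 8| ≥ |9| − |u − 1| > 9 − 9/2 = 9/2.
Hence |(-3u + 3)/(u + 8) − 0| < 27|u − 1|/(9·(9/2)) = (2/3)|u − 1|, which is < ε once |u − 1| < (3/2)ε.
Take δ = min(9/2, (3/2)ε). Then 0 < |u − 1| < δ forces both bounds, so |(-3u + 3)/(u + 8) − 0| < ε.

δ = min(9/2, (3/2)ε)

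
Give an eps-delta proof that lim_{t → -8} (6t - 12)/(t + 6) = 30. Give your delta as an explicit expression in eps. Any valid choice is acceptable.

Let eps > 0 be given. We want delta > 0 with 0 < |t + 8| < delta ⇒ |(6t - 12)/(t + 6) − 30| < eps.
Combining over a common denominator, (6t - 12)/(t + 6) − 30 = [(6t - 12)·(-2) − (-60)·(t + 6)] / [(-2)·(t + 6)] = 48(t + 8) / ((-2)(t + 6)).
So |(6t - 12)/(t + 6) − 30| = 48|t + 8| / (2·|t + 6|).
Restrict delta ≤ 1. Then |t + 8| < 1 gives |t + 6| = |(t + 8) + (-2)| ≥ 2 − 1 = 1.
Hence |(6t - 12)/(t + 6) − 30| < 48|t + 8|/(2·1) = 24|t + 8|, which is < eps once |t + 8| < (1/24)eps.
Take delta = min(1, (1/24)eps). Then 0 < |t + 8| < delta forces both bounds, so |(6t - 12)/(t + 6) − 30| < eps.

delta = min(1, (1/24)eps)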